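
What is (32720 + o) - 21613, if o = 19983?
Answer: 31090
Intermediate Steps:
(32720 + o) - 21613 = (32720 + 19983) - 21613 = 52703 - 21613 = 31090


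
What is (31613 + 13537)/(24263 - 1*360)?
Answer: 45150/23903 ≈ 1.8889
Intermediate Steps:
(31613 + 13537)/(24263 - 1*360) = 45150/(24263 - 360) = 45150/23903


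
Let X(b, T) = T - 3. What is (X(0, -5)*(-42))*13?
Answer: 4368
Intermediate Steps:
X(b, T) = -3 + T
(X(0, -5)*(-42))*13 = ((-3 - 5)*(-42))*13 = -8*(-42)*13 = 336*13 = 4368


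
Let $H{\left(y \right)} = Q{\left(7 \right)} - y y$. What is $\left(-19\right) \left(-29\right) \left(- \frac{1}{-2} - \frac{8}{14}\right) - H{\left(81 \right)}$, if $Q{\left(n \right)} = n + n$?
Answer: $\frac{91107}{14} \approx 6507.6$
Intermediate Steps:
$Q{\left(n \right)} = 2 n$
$H{\left(y \right)} = 14 - y^{2}$ ($H{\left(y \right)} = 2 \cdot 7 - y y = 14 - y^{2}$)
$\left(-19\right) \left(-29\right) \left(- \frac{1}{-2} - \frac{8}{14}\right) - H{\left(81 \right)} = \left(-19\right) \left(-29\right) \left(- \frac{1}{-2} - \frac{8}{14}\right) - \left(14 - 81^{2}\right) = 551 \left(\left(-1\right) \left(- \frac{1}{2}\right) - \frac{4}{7}\right) - \left(14 - 6561\right) = 551 \left(\frac{1}{2} - \frac{4}{7}\right) - \left(14 - 6561\right) = 551 \left(- \frac{1}{14}\right) - -6547 = - \frac{551}{14} + 6547 = \frac{91107}{14}$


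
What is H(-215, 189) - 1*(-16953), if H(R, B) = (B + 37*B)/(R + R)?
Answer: 3641304/215 ≈ 16936.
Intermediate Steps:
H(R, B) = 19*B/R (H(R, B) = (38*B)/((2*R)) = (38*B)*(1/(2*R)) = 19*B/R)
H(-215, 189) - 1*(-16953) = 19*189/(-215) - 1*(-16953) = 19*189*(-1/215) + 16953 = -3591/215 + 16953 = 3641304/215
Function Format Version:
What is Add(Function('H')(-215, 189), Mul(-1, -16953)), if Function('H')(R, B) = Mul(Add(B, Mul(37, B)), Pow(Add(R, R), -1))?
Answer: Rational(3641304, 215) ≈ 16936.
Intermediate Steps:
Function('H')(R, B) = Mul(19, B, Pow(R, -1)) (Function('H')(R, B) = Mul(Mul(38, B), Pow(Mul(2, R), -1)) = Mul(Mul(38, B), Mul(Rational(1, 2), Pow(R, -1))) = Mul(19, B, Pow(R, -1)))
Add(Function('H')(-215, 189), Mul(-1, -16953)) = Add(Mul(19, 189, Pow(-215, -1)), Mul(-1, -16953)) = Add(Mul(19, 189, Rational(-1, 215)), 16953) = Add(Rational(-3591, 215), 16953) = Rational(3641304, 215)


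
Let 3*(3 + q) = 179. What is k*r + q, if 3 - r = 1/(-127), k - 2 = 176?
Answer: 225578/381 ≈ 592.07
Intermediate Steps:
k = 178 (k = 2 + 176 = 178)
q = 170/3 (q = -3 + (1/3)*179 = -3 + 179/3 = 170/3 ≈ 56.667)
r = 382/127 (r = 3 - 1/(-127) = 3 - 1*(-1/127) = 3 + 1/127 = 382/127 ≈ 3.0079)
k*r + q = 178*(382/127) + 170/3 = 67996/127 + 170/3 = 225578/381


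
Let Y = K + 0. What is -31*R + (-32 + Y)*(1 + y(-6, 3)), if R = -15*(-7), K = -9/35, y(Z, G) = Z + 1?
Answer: -109409/35 ≈ -3126.0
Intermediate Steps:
y(Z, G) = 1 + Z
K = -9/35 (K = -9*1/35 = -9/35 ≈ -0.25714)
Y = -9/35 (Y = -9/35 + 0 = -9/35 ≈ -0.25714)
R = 105
-31*R + (-32 + Y)*(1 + y(-6, 3)) = -31*105 + (-32 - 9/35)*(1 + (1 - 6)) = -3255 - 1129*(1 - 5)/35 = -3255 - 1129/35*(-4) = -3255 + 4516/35 = -109409/35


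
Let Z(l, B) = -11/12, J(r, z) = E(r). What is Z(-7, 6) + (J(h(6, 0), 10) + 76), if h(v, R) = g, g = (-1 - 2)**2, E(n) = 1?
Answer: 913/12 ≈ 76.083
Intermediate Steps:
g = 9 (g = (-3)**2 = 9)
h(v, R) = 9
J(r, z) = 1
Z(l, B) = -11/12 (Z(l, B) = -11*1/12 = -11/12)
Z(-7, 6) + (J(h(6, 0), 10) + 76) = -11/12 + (1 + 76) = -11/12 + 77 = 913/12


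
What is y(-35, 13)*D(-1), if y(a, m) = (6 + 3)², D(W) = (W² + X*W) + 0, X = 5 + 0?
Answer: -324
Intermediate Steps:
X = 5
D(W) = W² + 5*W (D(W) = (W² + 5*W) + 0 = W² + 5*W)
y(a, m) = 81 (y(a, m) = 9² = 81)
y(-35, 13)*D(-1) = 81*(-(5 - 1)) = 81*(-1*4) = 81*(-4) = -324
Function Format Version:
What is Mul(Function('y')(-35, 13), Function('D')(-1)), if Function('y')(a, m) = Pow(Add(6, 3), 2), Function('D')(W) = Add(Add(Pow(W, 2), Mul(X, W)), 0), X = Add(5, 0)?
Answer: -324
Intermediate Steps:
X = 5
Function('D')(W) = Add(Pow(W, 2), Mul(5, W)) (Function('D')(W) = Add(Add(Pow(W, 2), Mul(5, W)), 0) = Add(Pow(W, 2), Mul(5, W)))
Function('y')(a, m) = 81 (Function('y')(a, m) = Pow(9, 2) = 81)
Mul(Function('y')(-35, 13), Function('D')(-1)) = Mul(81, Mul(-1, Add(5, -1))) = Mul(81, Mul(-1, 4)) = Mul(81, -4) = -324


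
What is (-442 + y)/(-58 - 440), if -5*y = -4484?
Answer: -379/415 ≈ -0.91325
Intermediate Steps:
y = 4484/5 (y = -⅕*(-4484) = 4484/5 ≈ 896.80)
(-442 + y)/(-58 - 440) = (-442 + 4484/5)/(-58 - 440) = (2274/5)/(-498) = (2274/5)*(-1/498) = -379/415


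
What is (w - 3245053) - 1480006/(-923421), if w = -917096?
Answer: -3843414311723/923421 ≈ -4.1621e+6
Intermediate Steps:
(w - 3245053) - 1480006/(-923421) = (-917096 - 3245053) - 1480006/(-923421) = -4162149 - 1480006*(-1/923421) = -4162149 + 1480006/923421 = -3843414311723/923421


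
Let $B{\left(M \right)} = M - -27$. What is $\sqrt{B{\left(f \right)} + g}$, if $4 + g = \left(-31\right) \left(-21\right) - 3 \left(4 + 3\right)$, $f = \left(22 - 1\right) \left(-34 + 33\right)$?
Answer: $2 \sqrt{158} \approx 25.14$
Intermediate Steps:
$f = -21$ ($f = 21 \left(-1\right) = -21$)
$B{\left(M \right)} = 27 + M$ ($B{\left(M \right)} = M + 27 = 27 + M$)
$g = 626$ ($g = -4 - \left(-651 + 3 \left(4 + 3\right)\right) = -4 + \left(651 - 21\right) = -4 + 630 = 626$)
$\sqrt{B{\left(f \right)} + g} = \sqrt{\left(27 - 21\right) + 626} = \sqrt{6 + 626} = \sqrt{632} = 2 \sqrt{158}$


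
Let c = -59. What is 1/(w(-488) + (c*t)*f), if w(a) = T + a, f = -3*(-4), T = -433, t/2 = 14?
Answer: -1/20745 ≈ -4.8204e-5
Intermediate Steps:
t = 28 (t = 2*14 = 28)
f = 12
w(a) = -433 + a
1/(w(-488) + (c*t)*f) = 1/((-433 - 488) - 59*28*12) = 1/(-921 - 1652*12) = 1/(-921 - 19824) = 1/(-20745) = -1/20745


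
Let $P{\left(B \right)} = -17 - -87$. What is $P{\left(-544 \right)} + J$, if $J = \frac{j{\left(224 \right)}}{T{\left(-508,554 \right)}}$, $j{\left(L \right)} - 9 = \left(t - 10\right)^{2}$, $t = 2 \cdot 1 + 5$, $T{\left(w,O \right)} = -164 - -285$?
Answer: $\frac{8488}{121} \approx 70.149$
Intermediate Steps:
$T{\left(w,O \right)} = 121$ ($T{\left(w,O \right)} = -164 + 285 = 121$)
$P{\left(B \right)} = 70$ ($P{\left(B \right)} = -17 + 87 = 70$)
$t = 7$ ($t = 2 + 5 = 7$)
$j{\left(L \right)} = 18$ ($j{\left(L \right)} = 9 + \left(7 - 10\right)^{2} = 9 + \left(-3\right)^{2} = 9 + 9 = 18$)
$J = \frac{18}{121} \approx 0.14876$
$P{\left(-544 \right)} + J = 70 + \frac{18}{121} = \frac{8488}{121}$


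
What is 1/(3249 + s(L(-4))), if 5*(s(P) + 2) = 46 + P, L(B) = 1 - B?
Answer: 5/16286 ≈ 0.00030701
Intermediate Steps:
s(P) = 36/5 + P/5 (s(P) = -2 + (46 + P)/5 = -2 + (46/5 + P/5) = 36/5 + P/5)
1/(3249 + s(L(-4))) = 1/(3249 + (36/5 + (1 - 1*(-4))/5)) = 1/(3249 + (36/5 + (1 + 4)/5)) = 1/(3249 + (36/5 + (1/5)*5)) = 1/(3249 + (36/5 + 1)) = 1/(3249 + 41/5) = 1/(16286/5) = 5/16286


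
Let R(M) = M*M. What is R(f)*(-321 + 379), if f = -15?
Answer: 13050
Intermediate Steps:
R(M) = M²
R(f)*(-321 + 379) = (-15)²*(-321 + 379) = 225*58 = 13050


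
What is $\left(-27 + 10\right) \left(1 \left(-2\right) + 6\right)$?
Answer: $-68$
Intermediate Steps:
$\left(-27 + 10\right) \left(1 \left(-2\right) + 6\right) = - 17 \left(-2 + 6\right) = \left(-17\right) 4 = -68$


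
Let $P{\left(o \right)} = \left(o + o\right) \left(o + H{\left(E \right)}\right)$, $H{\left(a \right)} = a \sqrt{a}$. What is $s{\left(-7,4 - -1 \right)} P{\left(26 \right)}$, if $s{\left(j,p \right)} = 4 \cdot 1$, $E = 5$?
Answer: $5408 + 1040 \sqrt{5} \approx 7733.5$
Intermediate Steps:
$H{\left(a \right)} = a^{\frac{3}{2}}$
$s{\left(j,p \right)} = 4$
$P{\left(o \right)} = 2 o \left(o + 5 \sqrt{5}\right)$ ($P{\left(o \right)} = \left(o + o\right) \left(o + 5^{\frac{3}{2}}\right) = 2 o \left(o + 5 \sqrt{5}\right)$)
$s{\left(-7,4 - -1 \right)} P{\left(26 \right)} = 4 \cdot 2 \cdot 26 \left(26 + 5 \sqrt{5}\right) = 4 \left(1352 + 260 \sqrt{5}\right) = 5408 + 1040 \sqrt{5}$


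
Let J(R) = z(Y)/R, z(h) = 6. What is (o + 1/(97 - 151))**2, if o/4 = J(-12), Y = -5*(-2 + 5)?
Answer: 11881/2916 ≈ 4.0744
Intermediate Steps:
Y = -15 (Y = -5*3 = -15)
J(R) = 6/R
o = -2 (o = 4*(6/(-12)) = 4*(6*(-1/12)) = 4*(-1/2) = -2)
(o + 1/(97 - 151))**2 = (-2 + 1/(97 - 151))**2 = (-2 + 1/(-54))**2 = (-2 - 1/54)**2 = (-109/54)**2 = 11881/2916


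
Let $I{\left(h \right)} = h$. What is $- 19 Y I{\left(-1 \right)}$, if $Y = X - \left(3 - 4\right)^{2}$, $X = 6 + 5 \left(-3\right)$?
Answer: $-190$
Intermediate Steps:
$X = -9$ ($X = 6 - 15 = -9$)
$Y = -10$ ($Y = -9 - \left(3 - 4\right)^{2} = -9 - \left(-1\right)^{2} = -9 - 1 = -10$)
$- 19 Y I{\left(-1 \right)} = \left(-19\right) \left(-10\right) \left(-1\right) = 190 \left(-1\right) = -190$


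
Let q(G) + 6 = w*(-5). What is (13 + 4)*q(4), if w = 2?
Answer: -272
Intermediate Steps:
q(G) = -16 (q(G) = -6 + 2*(-5) = -6 - 10 = -16)
(13 + 4)*q(4) = (13 + 4)*(-16) = 17*(-16) = -272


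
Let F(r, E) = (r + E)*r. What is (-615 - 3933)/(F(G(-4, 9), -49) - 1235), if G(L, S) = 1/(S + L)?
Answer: 37900/10373 ≈ 3.6537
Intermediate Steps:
G(L, S) = 1/(L + S)
F(r, E) = r*(E + r) (F(r, E) = (E + r)*r = r*(E + r))
(-615 - 3933)/(F(G(-4, 9), -49) - 1235) = (-615 - 3933)/((-49 + 1/(-4 + 9))/(-4 + 9) - 1235) = -4548/((-49 + 1/5)/5 - 1235) = -4548/((1/5)*(-244/5) - 1235) = -4548/(-244/25 - 1235) = -4548/(-31119/25) = -4548*(-25/31119) = 37900/10373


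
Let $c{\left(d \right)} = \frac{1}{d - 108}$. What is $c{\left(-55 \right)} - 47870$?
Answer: $- \frac{7802811}{163} \approx -47870.0$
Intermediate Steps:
$c{\left(d \right)} = \frac{1}{-108 + d}$
$c{\left(-55 \right)} - 47870 = \frac{1}{-108 - 55} - 47870 = \frac{1}{-163} - 47870 = - \frac{1}{163} - 47870 = - \frac{7802811}{163}$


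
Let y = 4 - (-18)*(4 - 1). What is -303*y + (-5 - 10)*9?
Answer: -17709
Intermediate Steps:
y = 58 (y = 4 - (-18)*3 = 4 - 9*(-6) = 4 + 54 = 58)
-303*y + (-5 - 10)*9 = -303*58 + (-5 - 10)*9 = -17574 - 15*9 = -17574 - 135 = -17709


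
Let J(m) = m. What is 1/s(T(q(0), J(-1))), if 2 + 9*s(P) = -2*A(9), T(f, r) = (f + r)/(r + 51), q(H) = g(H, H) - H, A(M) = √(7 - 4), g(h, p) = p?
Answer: 9/4 - 9*√3/4 ≈ -1.6471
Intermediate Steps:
A(M) = √3
q(H) = 0 (q(H) = H - H = 0)
T(f, r) = (f + r)/(51 + r)
s(P) = -2/9 - 2*√3/9 (s(P) = -2/9 + (-2*√3)/9 = -2/9 - 2*√3/9)
1/s(T(q(0), J(-1))) = 1/(-2/9 - 2*√3/9)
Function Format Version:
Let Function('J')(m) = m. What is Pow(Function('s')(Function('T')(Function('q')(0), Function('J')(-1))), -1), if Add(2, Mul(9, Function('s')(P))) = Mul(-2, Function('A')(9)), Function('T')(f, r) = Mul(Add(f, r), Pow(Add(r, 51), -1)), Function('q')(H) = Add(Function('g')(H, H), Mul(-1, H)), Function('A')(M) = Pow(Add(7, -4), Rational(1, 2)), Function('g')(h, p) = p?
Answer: Add(Rational(9, 4), Mul(Rational(-9, 4), Pow(3, Rational(1, 2)))) ≈ -1.6471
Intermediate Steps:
Function('A')(M) = Pow(3, Rational(1, 2))
Function('q')(H) = 0 (Function('q')(H) = Add(H, Mul(-1, H)) = 0)
Function('T')(f, r) = Mul(Pow(Add(51, r), -1), Add(f, r)) (Function('T')(f, r) = Mul(Add(f, r), Pow(Add(51, r), -1)) = Mul(Pow(Add(51, r), -1), Add(f, r)))
Function('s')(P) = Add(Rational(-2, 9), Mul(Rational(-2, 9), Pow(3, Rational(1, 2)))) (Function('s')(P) = Add(Rational(-2, 9), Mul(Rational(1, 9), Mul(-2, Pow(3, Rational(1, 2))))) = Add(Rational(-2, 9), Mul(Rational(-2, 9), Pow(3, Rational(1, 2)))))
Pow(Function('s')(Function('T')(Function('q')(0), Function('J')(-1))), -1) = Pow(Add(Rational(-2, 9), Mul(Rational(-2, 9), Pow(3, Rational(1, 2)))), -1)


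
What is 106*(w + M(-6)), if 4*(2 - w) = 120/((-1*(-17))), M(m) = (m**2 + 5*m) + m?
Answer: 424/17 ≈ 24.941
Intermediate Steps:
M(m) = m**2 + 6*m
w = 4/17 (w = 2 - 30/((-1*(-17))) = 2 - 30/17 = 4/17 ≈ 0.23529)
106*(w + M(-6)) = 106*(4/17 - 6*(6 - 6)) = 106*(4/17 - 6*0) = 106*(4/17 + 0) = 106*(4/17) = 424/17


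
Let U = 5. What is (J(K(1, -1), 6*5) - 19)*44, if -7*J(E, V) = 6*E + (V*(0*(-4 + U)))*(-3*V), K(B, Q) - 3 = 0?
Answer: -6644/7 ≈ -949.14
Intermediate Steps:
K(B, Q) = 3 (K(B, Q) = 3 + 0 = 3)
J(E, V) = -6*E/7 (J(E, V) = -(6*E + (V*(0*(-4 + 5)))*(-3*V))/7 = -(6*E + (V*(0*1))*(-3*V))/7 = -(6*E + (V*0)*(-3*V))/7 = -(6*E + 0*(-3*V))/7 = -(6*E + 0)/7 = -6*E/7)
(J(K(1, -1), 6*5) - 19)*44 = (-6/7*3 - 19)*44 = (-18/7 - 19)*44 = -151/7*44 = -6644/7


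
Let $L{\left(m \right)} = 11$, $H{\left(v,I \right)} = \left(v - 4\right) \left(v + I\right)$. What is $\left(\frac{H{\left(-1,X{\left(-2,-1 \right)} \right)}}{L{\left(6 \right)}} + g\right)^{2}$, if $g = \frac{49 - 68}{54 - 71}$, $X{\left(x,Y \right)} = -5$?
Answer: $\frac{516961}{34969} \approx 14.783$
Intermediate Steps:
$H{\left(v,I \right)} = \left(-4 + v\right) \left(I + v\right)$
$g = \frac{19}{17}$ ($g = - \frac{19}{-17} = \left(-19\right) \left(- \frac{1}{17}\right) = \frac{19}{17} \approx 1.1176$)
$\left(\frac{H{\left(-1,X{\left(-2,-1 \right)} \right)}}{L{\left(6 \right)}} + g\right)^{2} = \left(\frac{\left(-1\right)^{2} - -20 - -4 - -5}{11} + \frac{19}{17}\right)^{2} = \left(\left(1 + 20 + 4 + 5\right) \frac{1}{11} + \frac{19}{17}\right)^{2} = \left(30 \cdot \frac{1}{11} + \frac{19}{17}\right)^{2} = \left(\frac{30}{11} + \frac{19}{17}\right)^{2} = \left(\frac{719}{187}\right)^{2} = \frac{516961}{34969}$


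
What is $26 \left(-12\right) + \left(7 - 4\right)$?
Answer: $-309$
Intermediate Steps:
$26 \left(-12\right) + \left(7 - 4\right) = -312 + \left(7 - 4\right) = -312 + 3 = -309$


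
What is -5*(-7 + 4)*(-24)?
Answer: -360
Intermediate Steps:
-5*(-7 + 4)*(-24) = -5*(-3)*(-24) = 15*(-24) = -360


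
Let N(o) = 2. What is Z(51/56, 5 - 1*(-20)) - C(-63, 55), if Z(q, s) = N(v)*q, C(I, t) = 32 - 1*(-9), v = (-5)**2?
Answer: -1097/28 ≈ -39.179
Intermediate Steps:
v = 25
C(I, t) = 41 (C(I, t) = 32 + 9 = 41)
Z(q, s) = 2*q
Z(51/56, 5 - 1*(-20)) - C(-63, 55) = 2*(51/56) - 1*41 = 2*(51*(1/56)) - 41 = 2*(51/56) - 41 = 51/28 - 41 = -1097/28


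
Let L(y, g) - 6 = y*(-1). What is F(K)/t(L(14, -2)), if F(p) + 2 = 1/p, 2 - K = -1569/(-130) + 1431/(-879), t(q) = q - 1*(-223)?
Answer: -681144/69128305 ≈ -0.0098533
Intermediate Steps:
L(y, g) = 6 - y (L(y, g) = 6 + y*(-1) = 6 - y)
t(q) = 223 + q (t(q) = q + 223 = 223 + q)
K = -321527/38090 (K = 2 - (-1569/(-130) + 1431/(-879)) = 2 - (-1569*(-1/130) + 1431*(-1/879)) = 2 - (1569/130 - 477/293) = 2 - 1*397707/38090 = 2 - 397707/38090 = -321527/38090 ≈ -8.4412)
F(p) = -2 + 1/p
F(K)/t(L(14, -2)) = (-2 + 1/(-321527/38090))/(223 + (6 - 1*14)) = (-2 - 38090/321527)/(223 + (6 - 14)) = -681144/(321527*(223 - 8)) = -681144/321527/215 = -681144/321527*1/215 = -681144/69128305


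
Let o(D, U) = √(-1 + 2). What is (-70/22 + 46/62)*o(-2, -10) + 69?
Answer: 22697/341 ≈ 66.560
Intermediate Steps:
o(D, U) = 1 (o(D, U) = √1 = 1)
(-70/22 + 46/62)*o(-2, -10) + 69 = (-70/22 + 46/62)*1 + 69 = (-70*1/22 + 46*(1/62))*1 + 69 = (-35/11 + 23/31)*1 + 69 = -832/341*1 + 69 = -832/341 + 69 = 22697/341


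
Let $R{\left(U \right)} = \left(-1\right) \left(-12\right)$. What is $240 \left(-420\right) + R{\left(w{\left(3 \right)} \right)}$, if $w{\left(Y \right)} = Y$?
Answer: $-100788$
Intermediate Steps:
$R{\left(U \right)} = 12$
$240 \left(-420\right) + R{\left(w{\left(3 \right)} \right)} = 240 \left(-420\right) + 12 = -100800 + 12 = -100788$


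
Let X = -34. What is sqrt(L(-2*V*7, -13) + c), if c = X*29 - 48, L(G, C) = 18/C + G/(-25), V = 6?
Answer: 4*I*sqrt(272519)/65 ≈ 32.125*I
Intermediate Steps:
L(G, C) = 18/C - G/25 (L(G, C) = 18/C + G*(-1/25) = 18/C - G/25)
c = -1034 (c = -34*29 - 48 = -986 - 48 = -1034)
sqrt(L(-2*V*7, -13) + c) = sqrt((18/(-13) - (-2*6)*7/25) - 1034) = sqrt((18*(-1/13) - (-12)*7/25) - 1034) = sqrt((-18/13 - 1/25*(-84)) - 1034) = sqrt((-18/13 + 84/25) - 1034) = sqrt(642/325 - 1034) = sqrt(-335408/325) = 4*I*sqrt(272519)/65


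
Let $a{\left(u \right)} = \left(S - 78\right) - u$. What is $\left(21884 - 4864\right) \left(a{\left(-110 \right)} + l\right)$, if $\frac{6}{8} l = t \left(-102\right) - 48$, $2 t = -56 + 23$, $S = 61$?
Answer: $38686460$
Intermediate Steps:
$t = - \frac{33}{2}$ ($t = \frac{-56 + 23}{2} = \frac{1}{2} \left(-33\right) = - \frac{33}{2} \approx -16.5$)
$l = 2180$ ($l = \frac{4 \left(\left(- \frac{33}{2}\right) \left(-102\right) - 48\right)}{3} = \frac{4 \left(1683 - 48\right)}{3} = \frac{4}{3} \cdot 1635 = 2180$)
$a{\left(u \right)} = -17 - u$ ($a{\left(u \right)} = \left(61 - 78\right) - u = -17 - u$)
$\left(21884 - 4864\right) \left(a{\left(-110 \right)} + l\right) = \left(21884 - 4864\right) \left(\left(-17 - -110\right) + 2180\right) = 17020 \left(\left(-17 + 110\right) + 2180\right) = 17020 \left(93 + 2180\right) = 17020 \cdot 2273 = 38686460$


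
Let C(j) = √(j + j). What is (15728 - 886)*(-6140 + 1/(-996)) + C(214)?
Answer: -45382687661/498 + 2*√107 ≈ -9.1130e+7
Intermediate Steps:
C(j) = √2*√j (C(j) = √(2*j) = √2*√j)
(15728 - 886)*(-6140 + 1/(-996)) + C(214) = (15728 - 886)*(-6140 + 1/(-996)) + √2*√214 = 14842*(-6140 - 1/996) + 2*√107 = 14842*(-6115441/996) + 2*√107 = -45382687661/498 + 2*√107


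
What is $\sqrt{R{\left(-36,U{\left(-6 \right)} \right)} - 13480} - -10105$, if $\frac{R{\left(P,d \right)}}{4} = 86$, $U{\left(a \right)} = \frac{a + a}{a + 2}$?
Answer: $10105 + 4 i \sqrt{821} \approx 10105.0 + 114.61 i$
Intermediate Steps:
$U{\left(a \right)} = \frac{2 a}{2 + a}$
$R{\left(P,d \right)} = 344$ ($R{\left(P,d \right)} = 4 \cdot 86 = 344$)
$\sqrt{R{\left(-36,U{\left(-6 \right)} \right)} - 13480} - -10105 = \sqrt{344 - 13480} - -10105 = \sqrt{-13136} + 10105 = 4 i \sqrt{821} + 10105 = 10105 + 4 i \sqrt{821}$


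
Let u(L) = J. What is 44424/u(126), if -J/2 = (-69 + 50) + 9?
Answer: 11106/5 ≈ 2221.2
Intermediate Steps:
J = 20 (J = -2*((-69 + 50) + 9) = -2*(-19 + 9) = -2*(-10) = 20)
u(L) = 20
44424/u(126) = 44424/20 = 44424*(1/20) = 11106/5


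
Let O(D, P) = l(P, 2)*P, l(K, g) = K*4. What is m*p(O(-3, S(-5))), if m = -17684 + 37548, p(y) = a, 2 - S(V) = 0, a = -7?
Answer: -139048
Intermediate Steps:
l(K, g) = 4*K
S(V) = 2 (S(V) = 2 - 1*0 = 2 + 0 = 2)
O(D, P) = 4*P² (O(D, P) = (4*P)*P = 4*P²)
p(y) = -7
m = 19864
m*p(O(-3, S(-5))) = 19864*(-7) = -139048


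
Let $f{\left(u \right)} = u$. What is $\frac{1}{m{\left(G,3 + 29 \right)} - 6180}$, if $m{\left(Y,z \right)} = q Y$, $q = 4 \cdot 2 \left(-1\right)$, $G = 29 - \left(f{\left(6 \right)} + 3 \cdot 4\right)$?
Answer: $- \frac{1}{6268} \approx -0.00015954$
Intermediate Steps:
$G = 11$ ($G = 29 - \left(6 + 3 \cdot 4\right) = 29 - \left(6 + 12\right) = 29 - 18 = 11$)
$q = -8$ ($q = 8 \left(-1\right) = -8$)
$m{\left(Y,z \right)} = - 8 Y$
$\frac{1}{m{\left(G,3 + 29 \right)} - 6180} = \frac{1}{\left(-8\right) 11 - 6180} = \frac{1}{-88 - 6180} = \frac{1}{-6268} = - \frac{1}{6268}$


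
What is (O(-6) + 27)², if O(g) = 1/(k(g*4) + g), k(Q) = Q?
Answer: 654481/900 ≈ 727.20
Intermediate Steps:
O(g) = 1/(5*g) (O(g) = 1/(g*4 + g) = 1/(4*g + g) = 1/(5*g))
(O(-6) + 27)² = ((⅕)/(-6) + 27)² = ((⅕)*(-⅙) + 27)² = (-1/30 + 27)² = (809/30)² = 654481/900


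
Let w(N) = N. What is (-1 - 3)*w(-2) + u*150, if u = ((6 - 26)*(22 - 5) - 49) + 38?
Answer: -52642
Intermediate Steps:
u = -351 (u = (-20*17 - 49) + 38 = (-340 - 49) + 38 = -389 + 38 = -351)
(-1 - 3)*w(-2) + u*150 = (-1 - 3)*(-2) - 351*150 = -4*(-2) - 52650 = 8 - 52650 = -52642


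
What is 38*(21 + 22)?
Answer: 1634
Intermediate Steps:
38*(21 + 22) = 38*43 = 1634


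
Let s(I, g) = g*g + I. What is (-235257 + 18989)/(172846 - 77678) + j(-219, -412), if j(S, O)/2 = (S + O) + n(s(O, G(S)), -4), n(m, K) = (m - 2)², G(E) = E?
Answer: 107573937593485/23792 ≈ 4.5214e+9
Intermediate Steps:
s(I, g) = I + g² (s(I, g) = g² + I = I + g²)
n(m, K) = (-2 + m)²
j(S, O) = 2*O + 2*S + 2*(-2 + O + S²)² (j(S, O) = 2*((S + O) + (-2 + (O + S²))²) = 2*((O + S) + (-2 + O + S²)²) = 2*(O + S + (-2 + O + S²)²) = 2*O + 2*S + 2*(-2 + O + S²)²)
(-235257 + 18989)/(172846 - 77678) + j(-219, -412) = (-235257 + 18989)/(172846 - 77678) + (2*(-412) + 2*(-219) + 2*(-2 - 412 + (-219)²)²) = -216268/95168 + (-824 - 438 + 2*(-2 - 412 + 47961)²) = -216268*1/95168 + (-824 - 438 + 2*47547²) = -54067/23792 + (-824 - 438 + 2*2260717209) = -54067/23792 + (-824 - 438 + 4521434418) = -54067/23792 + 4521433156 = 107573937593485/23792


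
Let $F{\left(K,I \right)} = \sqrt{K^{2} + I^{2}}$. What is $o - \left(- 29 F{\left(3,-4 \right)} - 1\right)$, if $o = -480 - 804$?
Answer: $-1138$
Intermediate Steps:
$F{\left(K,I \right)} = \sqrt{I^{2} + K^{2}}$
$o = -1284$
$o - \left(- 29 F{\left(3,-4 \right)} - 1\right) = -1284 - \left(- 29 \sqrt{\left(-4\right)^{2} + 3^{2}} - 1\right) = -1284 - \left(- 29 \sqrt{16 + 9} - 1\right) = -1284 - \left(- 29 \sqrt{25} - 1\right) = -1284 - \left(\left(-29\right) 5 - 1\right) = -1284 - \left(-145 - 1\right) = -1284 - -146 = -1284 + 146 = -1138$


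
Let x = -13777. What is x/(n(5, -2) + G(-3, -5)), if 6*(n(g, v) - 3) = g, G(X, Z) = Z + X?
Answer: 82662/25 ≈ 3306.5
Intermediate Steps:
G(X, Z) = X + Z
n(g, v) = 3 + g/6
x/(n(5, -2) + G(-3, -5)) = -13777/((3 + (⅙)*5) + (-3 - 5)) = -13777/((3 + ⅚) - 8) = -13777/(23/6 - 8) = -13777/(-25/6) = -6/25*(-13777) = 82662/25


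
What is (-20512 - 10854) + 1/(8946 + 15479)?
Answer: -766114549/24425 ≈ -31366.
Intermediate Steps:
(-20512 - 10854) + 1/(8946 + 15479) = -31366 + 1/24425 = -766114549/24425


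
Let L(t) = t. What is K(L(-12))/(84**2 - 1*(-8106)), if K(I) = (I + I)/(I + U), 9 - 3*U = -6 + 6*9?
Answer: 4/63175 ≈ 6.3316e-5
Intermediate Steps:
U = -13 (U = 3 - (-6 + 6*9)/3 = 3 - (-6 + 54)/3 = 3 - 1/3*48 = 3 - 16 = -13)
K(I) = 2*I/(-13 + I) (K(I) = (I + I)/(I - 13) = (2*I)/(-13 + I) = 2*I/(-13 + I))
K(L(-12))/(84**2 - 1*(-8106)) = (2*(-12)/(-13 - 12))/(84**2 - 1*(-8106)) = (2*(-12)/(-25))/(7056 + 8106) = (2*(-12)*(-1/25))/15162 = (24/25)*(1/15162) = 4/63175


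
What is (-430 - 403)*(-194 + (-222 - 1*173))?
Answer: 490637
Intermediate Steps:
(-430 - 403)*(-194 + (-222 - 1*173)) = -833*(-194 + (-222 - 173)) = -833*(-194 - 395) = -833*(-589) = 490637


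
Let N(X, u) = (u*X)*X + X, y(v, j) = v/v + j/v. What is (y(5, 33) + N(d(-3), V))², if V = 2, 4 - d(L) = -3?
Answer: 316969/25 ≈ 12679.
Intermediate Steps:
y(v, j) = 1 + j/v
d(L) = 7 (d(L) = 4 - 1*(-3) = 4 + 3 = 7)
N(X, u) = X + u*X² (N(X, u) = (X*u)*X + X = u*X² + X = X + u*X²)
(y(5, 33) + N(d(-3), V))² = ((33 + 5)/5 + 7*(1 + 7*2))² = ((⅕)*38 + 7*(1 + 14))² = (38/5 + 7*15)² = (38/5 + 105)² = (563/5)² = 316969/25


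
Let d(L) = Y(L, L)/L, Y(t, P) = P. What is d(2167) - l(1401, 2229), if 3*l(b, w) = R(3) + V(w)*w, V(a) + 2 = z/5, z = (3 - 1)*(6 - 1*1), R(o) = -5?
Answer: 8/3 ≈ 2.6667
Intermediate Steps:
z = 10 (z = 2*(6 - 1) = 2*5 = 10)
d(L) = 1 (d(L) = L/L = 1)
V(a) = 0 (V(a) = -2 + 10/5 = -2 + 10*(⅕) = -2 + 2 = 0)
l(b, w) = -5/3 (l(b, w) = (-5 + 0*w)/3 = (-5 + 0)/3 = (⅓)*(-5) = -5/3)
d(2167) - l(1401, 2229) = 1 - 1*(-5/3) = 1 + 5/3 = 8/3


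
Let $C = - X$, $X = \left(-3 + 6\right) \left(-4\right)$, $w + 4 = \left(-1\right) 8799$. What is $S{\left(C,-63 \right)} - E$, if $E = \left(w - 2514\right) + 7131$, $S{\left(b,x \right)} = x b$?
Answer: $3430$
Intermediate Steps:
$w = -8803$ ($w = -4 - 8799 = -8803$)
$X = -12$ ($X = 3 \left(-4\right) = -12$)
$C = 12$ ($C = \left(-1\right) \left(-12\right) = 12$)
$S{\left(b,x \right)} = b x$
$E = -4186$ ($E = \left(-8803 - 2514\right) + 7131 = -11317 + 7131 = -4186$)
$S{\left(C,-63 \right)} - E = 12 \left(-63\right) - -4186 = -756 + 4186 = 3430$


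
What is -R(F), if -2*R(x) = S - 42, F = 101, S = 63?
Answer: 21/2 ≈ 10.500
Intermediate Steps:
R(x) = -21/2 (R(x) = -(63 - 42)/2 = -1/2*21 = -21/2)
-R(F) = -1*(-21/2) = 21/2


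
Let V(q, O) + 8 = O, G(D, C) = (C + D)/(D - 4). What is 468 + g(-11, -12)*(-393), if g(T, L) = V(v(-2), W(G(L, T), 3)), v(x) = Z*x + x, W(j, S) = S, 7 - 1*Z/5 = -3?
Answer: 2433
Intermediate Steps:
Z = 50 (Z = 35 - 5*(-3) = 35 + 15 = 50)
G(D, C) = (C + D)/(-4 + D)
v(x) = 51*x (v(x) = 50*x + x = 51*x)
V(q, O) = -8 + O
g(T, L) = -5 (g(T, L) = -8 + 3 = -5)
468 + g(-11, -12)*(-393) = 468 - 5*(-393) = 468 + 1965 = 2433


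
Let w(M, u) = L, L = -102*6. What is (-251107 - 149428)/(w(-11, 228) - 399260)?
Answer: 400535/399872 ≈ 1.0017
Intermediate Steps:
L = -612
w(M, u) = -612
(-251107 - 149428)/(w(-11, 228) - 399260) = (-251107 - 149428)/(-612 - 399260) = -400535/(-399872) = -400535*(-1/399872) = 400535/399872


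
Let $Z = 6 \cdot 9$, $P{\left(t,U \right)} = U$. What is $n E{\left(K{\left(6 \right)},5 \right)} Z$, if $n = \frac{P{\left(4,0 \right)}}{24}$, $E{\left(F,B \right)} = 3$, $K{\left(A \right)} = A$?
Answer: $0$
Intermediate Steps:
$Z = 54$
$n = 0$ ($n = \frac{0}{24} = 0 \cdot \frac{1}{24} = 0$)
$n E{\left(K{\left(6 \right)},5 \right)} Z = 0 \cdot 3 \cdot 54 = 0 \cdot 54 = 0$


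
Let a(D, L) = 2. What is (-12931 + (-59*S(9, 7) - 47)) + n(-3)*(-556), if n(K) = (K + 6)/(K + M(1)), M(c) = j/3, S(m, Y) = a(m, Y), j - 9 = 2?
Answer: -15598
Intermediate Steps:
j = 11 (j = 9 + 2 = 11)
S(m, Y) = 2
M(c) = 11/3
n(K) = (6 + K)/(11/3 + K) (n(K) = (K + 6)/(K + 11/3) = (6 + K)/(11/3 + K))
(-12931 + (-59*S(9, 7) - 47)) + n(-3)*(-556) = (-12931 + (-59*2 - 47)) + (3*(6 - 3)/(11 + 3*(-3)))*(-556) = (-12931 + (-118 - 47)) + (3*3/(11 - 9))*(-556) = (-12931 - 165) + (3*3/2)*(-556) = -13096 + (3*(½)*3)*(-556) = -13096 + (9/2)*(-556) = -13096 - 2502 = -15598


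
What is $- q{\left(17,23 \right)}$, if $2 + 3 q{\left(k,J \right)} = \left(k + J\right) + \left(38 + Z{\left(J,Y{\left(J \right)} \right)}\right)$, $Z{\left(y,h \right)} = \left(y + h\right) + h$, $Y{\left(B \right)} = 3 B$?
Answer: $-79$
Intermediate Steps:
$Z{\left(y,h \right)} = y + 2 h$ ($Z{\left(y,h \right)} = \left(h + y\right) + h = y + 2 h$)
$q{\left(k,J \right)} = 12 + \frac{k}{3} + \frac{8 J}{3}$ ($q{\left(k,J \right)} = - \frac{2}{3} + \frac{\left(k + J\right) + \left(38 + \left(J + 2 \cdot 3 J\right)\right)}{3} = - \frac{2}{3} + \frac{\left(J + k\right) + \left(38 + \left(J + 6 J\right)\right)}{3} = - \frac{2}{3} + \frac{\left(J + k\right) + \left(38 + 7 J\right)}{3} = - \frac{2}{3} + \frac{38 + k + 8 J}{3} = - \frac{2}{3} + \left(\frac{38}{3} + \frac{k}{3} + \frac{8 J}{3}\right) = 12 + \frac{k}{3} + \frac{8 J}{3}$)
$- q{\left(17,23 \right)} = - (12 + \frac{1}{3} \cdot 17 + \frac{8}{3} \cdot 23) = - (12 + \frac{17}{3} + \frac{184}{3}) = \left(-1\right) 79 = -79$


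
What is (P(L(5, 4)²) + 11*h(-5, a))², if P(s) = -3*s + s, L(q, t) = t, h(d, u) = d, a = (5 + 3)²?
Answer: 7569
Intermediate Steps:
a = 64 (a = 8² = 64)
P(s) = -2*s
(P(L(5, 4)²) + 11*h(-5, a))² = (-2*4² + 11*(-5))² = (-2*16 - 55)² = (-32 - 55)² = (-87)² = 7569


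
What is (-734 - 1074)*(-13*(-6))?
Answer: -141024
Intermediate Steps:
(-734 - 1074)*(-13*(-6)) = -1808*78 = -141024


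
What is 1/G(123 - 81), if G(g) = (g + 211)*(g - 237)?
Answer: -1/49335 ≈ -2.0270e-5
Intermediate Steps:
G(g) = (-237 + g)*(211 + g) (G(g) = (211 + g)*(-237 + g) = (-237 + g)*(211 + g))
1/G(123 - 81) = 1/(-50007 + (123 - 81)² - 26*(123 - 81)) = 1/(-50007 + 42² - 26*42) = 1/(-50007 + 1764 - 1092) = 1/(-49335) = -1/49335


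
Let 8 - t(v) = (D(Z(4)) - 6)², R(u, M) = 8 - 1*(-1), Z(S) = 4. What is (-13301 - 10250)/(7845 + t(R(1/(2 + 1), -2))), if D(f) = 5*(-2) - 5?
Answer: -23551/7412 ≈ -3.1774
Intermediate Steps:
D(f) = -15 (D(f) = -10 - 5 = -15)
R(u, M) = 9 (R(u, M) = 8 + 1 = 9)
t(v) = -433 (t(v) = 8 - (-15 - 6)² = 8 - 1*(-21)² = 8 - 1*441 = 8 - 441 = -433)
(-13301 - 10250)/(7845 + t(R(1/(2 + 1), -2))) = (-13301 - 10250)/(7845 - 433) = -23551/7412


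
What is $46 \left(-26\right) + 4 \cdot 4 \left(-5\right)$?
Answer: $-1276$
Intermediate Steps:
$46 \left(-26\right) + 4 \cdot 4 \left(-5\right) = -1196 + 16 \left(-5\right) = -1196 - 80 = -1276$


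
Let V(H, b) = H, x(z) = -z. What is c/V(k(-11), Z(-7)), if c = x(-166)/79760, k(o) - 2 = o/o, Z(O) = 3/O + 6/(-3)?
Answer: 83/119640 ≈ 0.00069375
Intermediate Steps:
Z(O) = -2 + 3/O (Z(O) = 3/O + 6*(-⅓) = 3/O - 2 = -2 + 3/O)
k(o) = 3 (k(o) = 2 + o/o = 2 + 1 = 3)
c = 83/39880 (c = -1*(-166)/79760 = 166*(1/79760) = 83/39880 ≈ 0.0020812)
c/V(k(-11), Z(-7)) = (83/39880)/3 = (83/39880)*(⅓) = 83/119640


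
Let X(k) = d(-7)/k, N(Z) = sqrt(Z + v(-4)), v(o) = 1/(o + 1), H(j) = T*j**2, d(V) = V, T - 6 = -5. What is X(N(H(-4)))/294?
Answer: -sqrt(141)/1974 ≈ -0.0060154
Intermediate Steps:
T = 1 (T = 6 - 5 = 1)
H(j) = j**2 (H(j) = 1*j**2 = j**2)
v(o) = 1/(1 + o)
N(Z) = sqrt(-1/3 + Z) (N(Z) = sqrt(Z + 1/(1 - 4)) = sqrt(Z + 1/(-3)) = sqrt(Z - 1/3) = sqrt(-1/3 + Z))
X(k) = -7/k
X(N(H(-4)))/294 = -7*3/sqrt(-3 + 9*(-4)**2)/294 = -7*3/sqrt(-3 + 9*16)*(1/294) = -7*3/sqrt(-3 + 144)*(1/294) = -7*sqrt(141)/47*(1/294) = -sqrt(141)/1974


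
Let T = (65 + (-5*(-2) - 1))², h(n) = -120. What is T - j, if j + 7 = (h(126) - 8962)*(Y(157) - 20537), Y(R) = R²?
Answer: 37350667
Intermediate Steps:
T = 5476 (T = (65 + (10 - 1))² = (65 + 9)² = 74² = 5476)
j = -37345191 (j = -7 + (-120 - 8962)*(157² - 20537) = -7 - 9082*(24649 - 20537) = -7 - 9082*4112 = -7 - 37345184 = -37345191)
T - j = 5476 - 1*(-37345191) = 5476 + 37345191 = 37350667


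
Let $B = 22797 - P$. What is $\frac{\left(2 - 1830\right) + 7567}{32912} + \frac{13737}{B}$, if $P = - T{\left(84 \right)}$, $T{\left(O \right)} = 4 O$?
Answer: $\frac{17723407}{23071312} \approx 0.7682$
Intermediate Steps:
$P = -336$ ($P = - 4 \cdot 84 = \left(-1\right) 336 = -336$)
$B = 23133$ ($B = 22797 - -336 = 22797 + 336 = 23133$)
$\frac{\left(2 - 1830\right) + 7567}{32912} + \frac{13737}{B} = \frac{\left(2 - 1830\right) + 7567}{32912} + \frac{13737}{23133} = \left(\left(2 - 1830\right) + 7567\right) \frac{1}{32912} + 13737 \cdot \frac{1}{23133} = \left(-1828 + 7567\right) \frac{1}{32912} + \frac{4579}{7711} = 5739 \cdot \frac{1}{32912} + \frac{4579}{7711} = \frac{5739}{32912} + \frac{4579}{7711} = \frac{17723407}{23071312}$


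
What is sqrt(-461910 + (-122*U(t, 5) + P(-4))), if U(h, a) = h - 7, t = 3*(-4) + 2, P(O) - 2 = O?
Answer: I*sqrt(459838) ≈ 678.11*I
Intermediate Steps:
P(O) = 2 + O
t = -10 (t = -12 + 2 = -10)
U(h, a) = -7 + h
sqrt(-461910 + (-122*U(t, 5) + P(-4))) = sqrt(-461910 + (-122*(-7 - 10) + (2 - 4))) = sqrt(-461910 + (-122*(-17) - 2)) = sqrt(-461910 + (2074 - 2)) = sqrt(-461910 + 2072) = sqrt(-459838) = I*sqrt(459838)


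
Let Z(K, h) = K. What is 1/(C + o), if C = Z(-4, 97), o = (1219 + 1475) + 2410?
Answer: 1/5100 ≈ 0.00019608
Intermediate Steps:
o = 5104 (o = 2694 + 2410 = 5104)
C = -4
1/(C + o) = 1/(-4 + 5104) = 1/5100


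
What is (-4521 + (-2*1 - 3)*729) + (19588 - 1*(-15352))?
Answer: 26774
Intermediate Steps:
(-4521 + (-2*1 - 3)*729) + (19588 - 1*(-15352)) = (-4521 + (-2 - 3)*729) + (19588 + 15352) = (-4521 - 5*729) + 34940 = (-4521 - 3645) + 34940 = -8166 + 34940 = 26774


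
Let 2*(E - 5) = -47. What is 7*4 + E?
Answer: 19/2 ≈ 9.5000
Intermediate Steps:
E = -37/2 (E = 5 + (½)*(-47) = 5 - 47/2 = -37/2 ≈ -18.500)
7*4 + E = 7*4 - 37/2 = 28 - 37/2 = 19/2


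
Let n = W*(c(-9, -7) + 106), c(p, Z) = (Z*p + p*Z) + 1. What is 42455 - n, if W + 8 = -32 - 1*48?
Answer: 62959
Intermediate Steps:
c(p, Z) = 1 + 2*Z*p (c(p, Z) = (Z*p + Z*p) + 1 = 2*Z*p + 1 = 1 + 2*Z*p)
W = -88 (W = -8 + (-32 - 1*48) = -8 + (-32 - 48) = -8 - 80 = -88)
n = -20504 (n = -88*((1 + 2*(-7)*(-9)) + 106) = -88*((1 + 126) + 106) = -88*(127 + 106) = -88*233 = -20504)
42455 - n = 42455 - 1*(-20504) = 42455 + 20504 = 62959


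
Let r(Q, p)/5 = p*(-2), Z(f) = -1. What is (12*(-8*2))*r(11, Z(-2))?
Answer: -1920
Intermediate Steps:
r(Q, p) = -10*p (r(Q, p) = 5*(p*(-2)) = 5*(-2*p) = -10*p)
(12*(-8*2))*r(11, Z(-2)) = (12*(-8*2))*(-10*(-1)) = (12*(-16))*10 = -192*10 = -1920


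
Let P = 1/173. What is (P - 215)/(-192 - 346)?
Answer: 18597/46537 ≈ 0.39962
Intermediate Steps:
P = 1/173 ≈ 0.0057803
(P - 215)/(-192 - 346) = (1/173 - 215)/(-192 - 346) = -37194/173/(-538) = -37194/173*(-1/538) = 18597/46537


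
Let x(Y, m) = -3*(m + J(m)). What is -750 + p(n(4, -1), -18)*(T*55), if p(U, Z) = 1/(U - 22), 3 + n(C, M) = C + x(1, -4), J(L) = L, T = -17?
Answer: -3185/3 ≈ -1061.7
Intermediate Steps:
x(Y, m) = -6*m (x(Y, m) = -3*(m + m) = -6*m)
n(C, M) = 21 + C (n(C, M) = -3 + (C - 6*(-4)) = -3 + (C + 24) = -3 + (24 + C) = 21 + C)
p(U, Z) = 1/(-22 + U)
-750 + p(n(4, -1), -18)*(T*55) = -750 + (-17*55)/(-22 + (21 + 4)) = -750 - 935/(-22 + 25) = -750 - 935/3 = -3185/3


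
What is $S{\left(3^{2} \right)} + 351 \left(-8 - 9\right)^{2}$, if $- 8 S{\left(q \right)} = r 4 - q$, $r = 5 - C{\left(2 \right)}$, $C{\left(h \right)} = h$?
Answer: $\frac{811509}{8} \approx 1.0144 \cdot 10^{5}$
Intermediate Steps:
$r = 3$ ($r = 5 - 2 = 3$)
$S{\left(q \right)} = - \frac{3}{2} + \frac{q}{8}$ ($S{\left(q \right)} = - \frac{3 \cdot 4 - q}{8} = - \frac{12 - q}{8} = - \frac{3}{2} + \frac{q}{8}$)
$S{\left(3^{2} \right)} + 351 \left(-8 - 9\right)^{2} = \left(- \frac{3}{2} + \frac{3^{2}}{8}\right) + 351 \left(-8 - 9\right)^{2} = \left(- \frac{3}{2} + \frac{1}{8} \cdot 9\right) + 351 \left(-17\right)^{2} = \left(- \frac{3}{2} + \frac{9}{8}\right) + 351 \cdot 289 = - \frac{3}{8} + 101439 = \frac{811509}{8}$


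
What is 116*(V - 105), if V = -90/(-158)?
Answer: -957000/79 ≈ -12114.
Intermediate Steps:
V = 45/79 (V = -90*(-1/158) = 45/79 ≈ 0.56962)
116*(V - 105) = 116*(45/79 - 105) = 116*(-8250/79) = -957000/79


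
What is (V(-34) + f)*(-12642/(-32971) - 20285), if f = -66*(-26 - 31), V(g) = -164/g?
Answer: -42827538899348/560507 ≈ -7.6409e+7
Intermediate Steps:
f = 3762 (f = -66*(-57) = 3762)
(V(-34) + f)*(-12642/(-32971) - 20285) = (-164/(-34) + 3762)*(-12642/(-32971) - 20285) = (-164*(-1/34) + 3762)*(-12642*(-1/32971) - 20285) = (82/17 + 3762)*(12642/32971 - 20285) = (64036/17)*(-668804093/32971) = -42827538899348/560507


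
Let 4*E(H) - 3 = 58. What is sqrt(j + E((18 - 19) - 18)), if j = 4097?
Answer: sqrt(16449)/2 ≈ 64.127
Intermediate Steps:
E(H) = 61/4 (E(H) = 3/4 + (1/4)*58 = 3/4 + 29/2 = 61/4)
sqrt(j + E((18 - 19) - 18)) = sqrt(4097 + 61/4) = sqrt(16449/4) = sqrt(16449)/2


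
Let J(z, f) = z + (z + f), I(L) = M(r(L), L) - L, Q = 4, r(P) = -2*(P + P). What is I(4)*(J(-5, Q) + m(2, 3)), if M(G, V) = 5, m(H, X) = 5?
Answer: -1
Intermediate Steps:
r(P) = -4*P
I(L) = 5 - L
J(z, f) = f + 2*z (J(z, f) = z + (f + z) = f + 2*z)
I(4)*(J(-5, Q) + m(2, 3)) = (5 - 1*4)*((4 + 2*(-5)) + 5) = (5 - 4)*((4 - 10) + 5) = 1*(-6 + 5) = 1*(-1) = -1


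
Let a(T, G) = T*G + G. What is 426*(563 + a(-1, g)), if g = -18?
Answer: 239838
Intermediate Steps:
a(T, G) = G + G*T (a(T, G) = G*T + G = G + G*T)
426*(563 + a(-1, g)) = 426*(563 - 18*(1 - 1)) = 426*(563 - 18*0) = 426*(563 + 0) = 426*563 = 239838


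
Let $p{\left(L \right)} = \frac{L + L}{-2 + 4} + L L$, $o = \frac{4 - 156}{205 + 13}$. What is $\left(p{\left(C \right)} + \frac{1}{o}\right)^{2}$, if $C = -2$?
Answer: $\frac{1849}{5776} \approx 0.32012$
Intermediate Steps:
$o = - \frac{76}{109}$ ($o = - \frac{152}{218} = \left(-152\right) \frac{1}{218} = - \frac{76}{109} \approx -0.69725$)
$p{\left(L \right)} = L + L^{2}$ ($p{\left(L \right)} = \frac{2 L}{2} + L^{2} = 2 L \frac{1}{2} + L^{2} = L + L^{2}$)
$\left(p{\left(C \right)} + \frac{1}{o}\right)^{2} = \left(- 2 \left(1 - 2\right) + \frac{1}{- \frac{76}{109}}\right)^{2} = \left(\left(-2\right) \left(-1\right) - \frac{109}{76}\right)^{2} = \left(2 - \frac{109}{76}\right)^{2} = \left(\frac{43}{76}\right)^{2} = \frac{1849}{5776}$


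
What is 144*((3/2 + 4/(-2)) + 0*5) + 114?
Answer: 42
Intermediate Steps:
144*((3/2 + 4/(-2)) + 0*5) + 114 = 144*((3*(½) + 4*(-½)) + 0) + 114 = 144*((3/2 - 2) + 0) + 114 = 144*(-½ + 0) + 114 = 144*(-½) + 114 = -72 + 114 = 42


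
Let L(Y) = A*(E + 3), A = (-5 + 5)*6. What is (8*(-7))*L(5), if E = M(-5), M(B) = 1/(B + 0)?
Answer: 0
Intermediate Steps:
A = 0 (A = 0*6 = 0)
M(B) = 1/B
E = -1/5 (E = 1/(-5) = -1/5 ≈ -0.20000)
L(Y) = 0 (L(Y) = 0*(-1/5 + 3) = 0*(14/5) = 0)
(8*(-7))*L(5) = (8*(-7))*0 = -56*0 = 0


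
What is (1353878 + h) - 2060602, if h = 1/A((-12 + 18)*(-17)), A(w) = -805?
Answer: -568912821/805 ≈ -7.0672e+5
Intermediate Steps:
h = -1/805 (h = 1/(-805) = -1/805 ≈ -0.0012422)
(1353878 + h) - 2060602 = (1353878 - 1/805) - 2060602 = 1089871789/805 - 2060602 = -568912821/805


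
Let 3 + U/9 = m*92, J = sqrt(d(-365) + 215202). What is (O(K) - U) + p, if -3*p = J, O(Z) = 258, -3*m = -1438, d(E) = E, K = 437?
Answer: -396603 - sqrt(214837)/3 ≈ -3.9676e+5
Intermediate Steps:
m = 1438/3 (m = -1/3*(-1438) = 1438/3 ≈ 479.33)
J = sqrt(214837) (J = sqrt(-365 + 215202) = sqrt(214837) ≈ 463.50)
p = -sqrt(214837)/3 ≈ -154.50
U = 396861 (U = -27 + 9*((1438/3)*92) = -27 + 9*(132296/3) = -27 + 396888 = 396861)
(O(K) - U) + p = (258 - 1*396861) - sqrt(214837)/3 = (258 - 396861) - sqrt(214837)/3 = -396603 - sqrt(214837)/3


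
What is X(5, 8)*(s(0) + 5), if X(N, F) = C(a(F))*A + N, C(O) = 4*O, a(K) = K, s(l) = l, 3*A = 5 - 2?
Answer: 185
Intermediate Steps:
A = 1 (A = (5 - 2)/3 = (⅓)*3 = 1)
X(N, F) = N + 4*F (X(N, F) = (4*F)*1 + N = 4*F + N = N + 4*F)
X(5, 8)*(s(0) + 5) = (5 + 4*8)*(0 + 5) = (5 + 32)*5 = 37*5 = 185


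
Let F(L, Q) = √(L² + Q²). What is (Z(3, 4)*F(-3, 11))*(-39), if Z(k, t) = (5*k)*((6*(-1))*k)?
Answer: 10530*√130 ≈ 1.2006e+5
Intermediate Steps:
Z(k, t) = -30*k² (Z(k, t) = (5*k)*(-6*k) = -30*k²)
(Z(3, 4)*F(-3, 11))*(-39) = ((-30*3²)*√((-3)² + 11²))*(-39) = ((-30*9)*√(9 + 121))*(-39) = -270*√130*(-39) = 10530*√130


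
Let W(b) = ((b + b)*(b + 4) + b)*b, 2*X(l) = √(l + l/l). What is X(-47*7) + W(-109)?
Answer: -2483129 + I*√82 ≈ -2.4831e+6 + 9.0554*I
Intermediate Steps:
X(l) = √(1 + l)/2 (X(l) = √(l + l/l)/2 = √(l + 1)/2 = √(1 + l)/2)
W(b) = b*(b + 2*b*(4 + b)) (W(b) = ((2*b)*(4 + b) + b)*b = (2*b*(4 + b) + b)*b = (b + 2*b*(4 + b))*b = b*(b + 2*b*(4 + b)))
X(-47*7) + W(-109) = √(1 - 47*7)/2 + (-109)²*(9 + 2*(-109)) = √(1 - 329)/2 + 11881*(9 - 218) = √(-328)/2 + 11881*(-209) = (2*I*√82)/2 - 2483129 = I*√82 - 2483129 = -2483129 + I*√82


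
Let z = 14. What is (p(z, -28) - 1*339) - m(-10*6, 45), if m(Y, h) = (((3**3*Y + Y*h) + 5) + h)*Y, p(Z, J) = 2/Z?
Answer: -1795772/7 ≈ -2.5654e+5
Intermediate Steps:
m(Y, h) = Y*(5 + h + 27*Y + Y*h) (m(Y, h) = (((27*Y + Y*h) + 5) + h)*Y = ((5 + 27*Y + Y*h) + h)*Y = (5 + h + 27*Y + Y*h)*Y = Y*(5 + h + 27*Y + Y*h))
(p(z, -28) - 1*339) - m(-10*6, 45) = (2/14 - 1*339) - (-10*6)*(5 + 45 + 27*(-10*6) - 10*6*45) = (2*(1/14) - 339) - (-60)*(5 + 45 + 27*(-60) - 60*45) = (1/7 - 339) - (-60)*(5 + 45 - 1620 - 2700) = -2372/7 - (-60)*(-4270) = -2372/7 - 1*256200 = -2372/7 - 256200 = -1795772/7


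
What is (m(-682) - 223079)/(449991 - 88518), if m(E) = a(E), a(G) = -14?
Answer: -223093/361473 ≈ -0.61718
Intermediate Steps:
m(E) = -14
(m(-682) - 223079)/(449991 - 88518) = (-14 - 223079)/(449991 - 88518) = -223093/361473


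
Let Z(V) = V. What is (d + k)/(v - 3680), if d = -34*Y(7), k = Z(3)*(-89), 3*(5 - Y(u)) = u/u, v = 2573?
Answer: 1277/3321 ≈ 0.38452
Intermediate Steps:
Y(u) = 14/3 (Y(u) = 5 - u/(3*u) = 5 - ⅓*1 = 5 - ⅓ = 14/3)
k = -267 (k = 3*(-89) = -267)
d = -476/3 (d = -34*14/3 = -476/3 ≈ -158.67)
(d + k)/(v - 3680) = (-476/3 - 267)/(2573 - 3680) = -1277/3/(-1107) = -1277/3*(-1/1107) = 1277/3321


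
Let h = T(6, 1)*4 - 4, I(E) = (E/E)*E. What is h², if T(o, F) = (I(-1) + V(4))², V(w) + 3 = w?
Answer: 16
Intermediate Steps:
I(E) = E (I(E) = 1*E = E)
V(w) = -3 + w
T(o, F) = 0 (T(o, F) = (-1 + (-3 + 4))² = (-1 + 1)² = 0² = 0)
h = -4 (h = 0*4 - 4 = 0 - 4 = -4)
h² = (-4)² = 16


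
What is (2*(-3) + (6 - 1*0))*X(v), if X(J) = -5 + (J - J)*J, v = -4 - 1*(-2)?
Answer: 0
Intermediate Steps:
v = -2 (v = -4 + 2 = -2)
X(J) = -5 (X(J) = -5 + 0*J = -5 + 0 = -5)
(2*(-3) + (6 - 1*0))*X(v) = (2*(-3) + (6 - 1*0))*(-5) = (-6 + (6 + 0))*(-5) = (-6 + 6)*(-5) = 0*(-5) = 0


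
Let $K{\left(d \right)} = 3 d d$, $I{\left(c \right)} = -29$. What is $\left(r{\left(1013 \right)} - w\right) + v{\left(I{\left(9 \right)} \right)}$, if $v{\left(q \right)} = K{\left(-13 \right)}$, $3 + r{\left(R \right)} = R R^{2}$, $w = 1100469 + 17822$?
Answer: $1038391410$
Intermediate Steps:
$w = 1118291$
$K{\left(d \right)} = 3 d^{2}$
$r{\left(R \right)} = -3 + R^{3}$ ($r{\left(R \right)} = -3 + R R^{2} = -3 + R^{3}$)
$v{\left(q \right)} = 507$ ($v{\left(q \right)} = 3 \left(-13\right)^{2} = 3 \cdot 169 = 507$)
$\left(r{\left(1013 \right)} - w\right) + v{\left(I{\left(9 \right)} \right)} = \left(\left(-3 + 1013^{3}\right) - 1118291\right) + 507 = \left(\left(-3 + 1039509197\right) - 1118291\right) + 507 = \left(1039509194 - 1118291\right) + 507 = 1038390903 + 507 = 1038391410$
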